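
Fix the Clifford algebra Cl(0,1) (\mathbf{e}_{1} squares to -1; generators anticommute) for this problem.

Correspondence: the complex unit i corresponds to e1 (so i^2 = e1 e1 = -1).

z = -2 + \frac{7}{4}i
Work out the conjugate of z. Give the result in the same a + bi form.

In blades: z = -2 + \frac{7}{4} e_{1}.
Conjugation here is Clifford conjugation: the scalar is fixed and the grade-1 and grade-2 blades all flip sign, giving -2 - \frac{7}{4} e_{1}; translating back:
Answer: -2 - \frac{7}{4}i


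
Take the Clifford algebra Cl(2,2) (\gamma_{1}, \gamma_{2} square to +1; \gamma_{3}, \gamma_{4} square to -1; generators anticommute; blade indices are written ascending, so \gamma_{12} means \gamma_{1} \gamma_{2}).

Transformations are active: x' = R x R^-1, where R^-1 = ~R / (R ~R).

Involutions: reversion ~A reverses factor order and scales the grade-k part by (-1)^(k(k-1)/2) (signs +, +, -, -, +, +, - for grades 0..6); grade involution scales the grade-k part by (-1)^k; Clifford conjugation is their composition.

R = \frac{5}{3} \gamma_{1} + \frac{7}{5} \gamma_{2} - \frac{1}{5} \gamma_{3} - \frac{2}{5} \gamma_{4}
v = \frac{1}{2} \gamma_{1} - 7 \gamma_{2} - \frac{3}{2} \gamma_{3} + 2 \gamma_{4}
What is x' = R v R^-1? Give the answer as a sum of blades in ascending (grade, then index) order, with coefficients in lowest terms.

~R = \frac{5}{3} \gamma_{1} + \frac{7}{5} \gamma_{2} - \frac{1}{5} \gamma_{3} - \frac{2}{5} \gamma_{4}, and R ~R = \frac{1021}{225}, so R^-1 = ~R / (\frac{1021}{225}).
R v = -\frac{127}{15} - \frac{371}{30} \gamma_{12} - \frac{12}{5} \gamma_{13} + \frac{53}{15} \gamma_{14} - \frac{7}{2} \gamma_{23} - \gamma_{34}
Answer: -\frac{13721}{2042} \gamma_{1} + \frac{1813}{1021} \gamma_{2} + \frac{4587}{2042} \gamma_{3} - \frac{518}{1021} \gamma_{4}


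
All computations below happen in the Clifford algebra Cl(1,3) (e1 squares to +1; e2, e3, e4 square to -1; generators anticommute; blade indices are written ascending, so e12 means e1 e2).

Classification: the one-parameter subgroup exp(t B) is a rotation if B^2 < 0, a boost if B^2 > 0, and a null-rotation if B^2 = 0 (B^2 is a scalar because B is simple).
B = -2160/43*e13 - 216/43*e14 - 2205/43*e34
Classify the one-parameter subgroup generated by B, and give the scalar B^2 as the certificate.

B^2 term by term: the squares give (-2160/43)^2*(e13)^2 + (-216/43)^2*(e14)^2 + (-2205/43)^2*(e34)^2 = 4665600/1849*(+1) + 46656/1849*(+1) + 4862025/1849*(-1) = -81 (each basis 2-blade squares to minus the product of its generators' squares); cross terms between blades sharing an index anticommute and cancel. So B^2 = -81.
Answer: rotation, certificate B^2 = -81. Note: conjugating B changes its blade decomposition but never the scalar B^2 = -81, whose sign settles the classification.


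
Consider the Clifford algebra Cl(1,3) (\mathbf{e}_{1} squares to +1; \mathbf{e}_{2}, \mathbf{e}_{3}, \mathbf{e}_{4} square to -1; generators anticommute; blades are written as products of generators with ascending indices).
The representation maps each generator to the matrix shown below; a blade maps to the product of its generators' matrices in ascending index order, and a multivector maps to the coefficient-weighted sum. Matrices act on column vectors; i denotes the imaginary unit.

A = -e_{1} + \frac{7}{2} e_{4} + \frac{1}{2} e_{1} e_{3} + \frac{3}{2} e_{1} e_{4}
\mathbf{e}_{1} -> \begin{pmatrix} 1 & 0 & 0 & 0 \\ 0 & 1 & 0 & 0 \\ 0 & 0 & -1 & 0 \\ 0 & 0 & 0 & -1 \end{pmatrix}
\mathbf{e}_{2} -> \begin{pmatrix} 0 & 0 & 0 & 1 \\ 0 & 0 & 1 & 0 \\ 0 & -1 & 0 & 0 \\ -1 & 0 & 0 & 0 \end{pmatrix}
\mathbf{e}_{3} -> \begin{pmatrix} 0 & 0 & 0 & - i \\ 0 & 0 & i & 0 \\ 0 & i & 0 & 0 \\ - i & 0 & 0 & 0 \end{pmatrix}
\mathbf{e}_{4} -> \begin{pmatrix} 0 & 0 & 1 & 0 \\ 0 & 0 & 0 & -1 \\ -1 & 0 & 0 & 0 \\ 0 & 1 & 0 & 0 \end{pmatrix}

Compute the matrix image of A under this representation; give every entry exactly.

Bivector images (products of the table entries): rho(e_{1} e_{3}) = rho(\mathbf{e}_{1})rho(\mathbf{e}_{3}) = \begin{pmatrix} 0 & 0 & 0 & - i \\ 0 & 0 & i & 0 \\ 0 & - i & 0 & 0 \\ i & 0 & 0 & 0 \end{pmatrix}; rho(e_{1} e_{4}) = rho(\mathbf{e}_{1})rho(\mathbf{e}_{4}) = \begin{pmatrix} 0 & 0 & 1 & 0 \\ 0 & 0 & 0 & -1 \\ 1 & 0 & 0 & 0 \\ 0 & -1 & 0 & 0 \end{pmatrix}.
M = (-1)*rho(e_{1}) + (\frac{7}{2})*rho(e_{4}) + (\frac{1}{2})*rho(e_{1} e_{3}) + (\frac{3}{2})*rho(e_{1} e_{4}), summed entrywise:
Answer: \begin{pmatrix} -1 & 0 & 5 & - \frac{i}{2} \\ 0 & -1 & \frac{i}{2} & -5 \\ -2 & - \frac{i}{2} & 1 & 0 \\ \frac{i}{2} & 2 & 0 & 1 \end{pmatrix}


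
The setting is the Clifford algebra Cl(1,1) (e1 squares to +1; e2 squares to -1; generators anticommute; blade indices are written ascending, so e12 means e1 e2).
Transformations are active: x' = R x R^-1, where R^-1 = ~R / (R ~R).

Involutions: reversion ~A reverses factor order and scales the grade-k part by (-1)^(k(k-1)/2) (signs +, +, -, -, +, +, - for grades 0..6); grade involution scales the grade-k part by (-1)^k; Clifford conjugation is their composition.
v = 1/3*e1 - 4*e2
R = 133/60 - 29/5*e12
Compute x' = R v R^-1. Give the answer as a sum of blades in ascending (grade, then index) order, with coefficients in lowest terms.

~R = 133/60 + 29/5*e12, and R ~R = -20683/720, so R^-1 = ~R / (-20683/720).
R v = -4043/180*e1 - 104/15*e2
Answer: 74771/23865*e1 + 40332/7955*e2


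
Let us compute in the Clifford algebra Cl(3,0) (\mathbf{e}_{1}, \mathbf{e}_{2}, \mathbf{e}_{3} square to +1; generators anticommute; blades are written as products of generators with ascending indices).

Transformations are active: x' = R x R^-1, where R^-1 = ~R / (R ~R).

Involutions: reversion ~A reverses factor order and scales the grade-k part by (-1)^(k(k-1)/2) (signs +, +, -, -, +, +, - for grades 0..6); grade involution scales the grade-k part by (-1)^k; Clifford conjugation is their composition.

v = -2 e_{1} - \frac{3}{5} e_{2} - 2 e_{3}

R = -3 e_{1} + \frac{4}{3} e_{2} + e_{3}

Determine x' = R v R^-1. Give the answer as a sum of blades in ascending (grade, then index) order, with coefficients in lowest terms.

~R = -3 e_{1} + \frac{4}{3} e_{2} + e_{3}, and R ~R = \frac{106}{9}, so R^-1 = ~R / (\frac{106}{9}).
R v = \frac{16}{5} + \frac{67}{15} e_{1} e_{2} + 8 e_{1} e_{3} - \frac{31}{15} e_{2} e_{3}
Answer: \frac{98}{265} e_{1} + \frac{351}{265} e_{2} + \frac{674}{265} e_{3}


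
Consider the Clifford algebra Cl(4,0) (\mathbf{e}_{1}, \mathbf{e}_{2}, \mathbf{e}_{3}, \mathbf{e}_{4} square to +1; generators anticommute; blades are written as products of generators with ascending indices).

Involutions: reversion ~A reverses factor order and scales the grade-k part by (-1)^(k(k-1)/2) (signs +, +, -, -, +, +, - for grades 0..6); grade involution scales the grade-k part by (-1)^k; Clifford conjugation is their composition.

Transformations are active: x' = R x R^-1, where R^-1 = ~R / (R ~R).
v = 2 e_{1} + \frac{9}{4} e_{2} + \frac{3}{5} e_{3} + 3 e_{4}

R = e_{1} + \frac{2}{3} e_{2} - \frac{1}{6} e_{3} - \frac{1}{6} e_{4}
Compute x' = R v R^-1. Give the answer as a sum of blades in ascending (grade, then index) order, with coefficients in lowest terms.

~R = e_{1} + \frac{2}{3} e_{2} - \frac{1}{6} e_{3} - \frac{1}{6} e_{4}, and R ~R = \frac{3}{2}, so R^-1 = ~R / (\frac{3}{2}).
R v = \frac{29}{10} + \frac{11}{12} e_{1} e_{2} + \frac{14}{15} e_{1} e_{3} + \frac{10}{3} e_{1} e_{4} + \frac{31}{40} e_{2} e_{3} + \frac{19}{8} e_{2} e_{4} - \frac{2}{5} e_{3} e_{4}
Answer: \frac{28}{15} e_{1} + \frac{59}{180} e_{2} - \frac{56}{45} e_{3} - \frac{164}{45} e_{4}


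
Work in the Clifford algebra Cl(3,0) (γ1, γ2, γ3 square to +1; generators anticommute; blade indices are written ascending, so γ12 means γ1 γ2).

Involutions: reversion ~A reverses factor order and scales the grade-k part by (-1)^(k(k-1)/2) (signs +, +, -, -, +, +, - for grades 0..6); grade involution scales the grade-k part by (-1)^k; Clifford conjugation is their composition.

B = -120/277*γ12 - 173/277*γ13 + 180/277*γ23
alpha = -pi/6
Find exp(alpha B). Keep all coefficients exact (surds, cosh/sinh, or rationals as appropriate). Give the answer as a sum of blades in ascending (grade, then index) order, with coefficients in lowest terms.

B^2 term by term: the squares give (-120/277)^2*(γ12)^2 + (-173/277)^2*(γ13)^2 + (180/277)^2*(γ23)^2 = 14400/76729*(-1) + 29929/76729*(-1) + 32400/76729*(-1) = -1 (each basis 2-blade squares to minus the product of its generators' squares); cross terms between blades sharing an index anticommute and cancel. So B^2 = -1.
B^2 = -1 — since the square is negative, the closed form is circular: l = 1, alpha*l = -pi/6, so exp(alpha B) = cos(-pi/6) + (sin(-pi/6)/1)*B = sqrt(3)/2 + (-1/2)*B.
Answer: sqrt(3)/2 + 60/277*γ12 + 173/554*γ13 - 90/277*γ23


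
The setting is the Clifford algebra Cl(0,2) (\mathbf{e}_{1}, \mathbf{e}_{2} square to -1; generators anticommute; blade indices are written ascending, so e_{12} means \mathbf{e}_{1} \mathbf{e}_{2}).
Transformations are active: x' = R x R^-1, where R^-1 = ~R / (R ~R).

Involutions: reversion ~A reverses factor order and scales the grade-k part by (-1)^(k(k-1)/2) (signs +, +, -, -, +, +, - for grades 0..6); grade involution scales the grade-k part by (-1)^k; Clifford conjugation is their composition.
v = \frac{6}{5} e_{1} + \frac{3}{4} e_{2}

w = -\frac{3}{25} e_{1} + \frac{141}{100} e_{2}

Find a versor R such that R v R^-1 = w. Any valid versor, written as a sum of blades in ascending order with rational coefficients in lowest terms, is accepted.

Equal squares first: v^2 = w^2 = -\frac{801}{400}. Then v + w = \frac{27}{25} e_{1} + \frac{54}{25} e_{2} is a versor taking v to w, provided it is invertible.
Answer: \frac{27}{25} e_{1} + \frac{54}{25} e_{2}


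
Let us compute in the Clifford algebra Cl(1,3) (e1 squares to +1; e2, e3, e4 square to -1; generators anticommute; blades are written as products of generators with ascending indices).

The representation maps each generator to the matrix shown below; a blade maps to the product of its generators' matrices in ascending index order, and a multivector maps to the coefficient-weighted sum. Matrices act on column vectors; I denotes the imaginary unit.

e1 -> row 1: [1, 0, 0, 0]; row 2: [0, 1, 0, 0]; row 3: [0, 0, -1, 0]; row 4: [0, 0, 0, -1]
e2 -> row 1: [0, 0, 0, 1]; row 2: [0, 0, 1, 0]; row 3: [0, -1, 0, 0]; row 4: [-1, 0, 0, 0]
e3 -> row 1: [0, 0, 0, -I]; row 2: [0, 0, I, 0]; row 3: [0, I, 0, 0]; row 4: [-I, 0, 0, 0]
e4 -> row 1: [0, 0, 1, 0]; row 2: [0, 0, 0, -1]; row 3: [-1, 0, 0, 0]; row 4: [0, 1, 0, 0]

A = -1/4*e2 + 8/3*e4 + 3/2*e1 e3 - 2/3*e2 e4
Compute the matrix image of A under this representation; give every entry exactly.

Bivector images (products of the table entries): rho(e1 e3) = rho(e1)rho(e3) = row 1: [0, 0, 0, -I]; row 2: [0, 0, I, 0]; row 3: [0, -I, 0, 0]; row 4: [I, 0, 0, 0]; rho(e2 e4) = rho(e2)rho(e4) = row 1: [0, 1, 0, 0]; row 2: [-1, 0, 0, 0]; row 3: [0, 0, 0, 1]; row 4: [0, 0, -1, 0].
M = (-1/4)*rho(e2) + (8/3)*rho(e4) + (3/2)*rho(e1 e3) + (-2/3)*rho(e2 e4), summed entrywise:
Answer: row 1: [0, -2/3, 8/3, -1/4 - 3*I/2]; row 2: [2/3, 0, -1/4 + 3*I/2, -8/3]; row 3: [-8/3, 1/4 - 3*I/2, 0, -2/3]; row 4: [1/4 + 3*I/2, 8/3, 2/3, 0]


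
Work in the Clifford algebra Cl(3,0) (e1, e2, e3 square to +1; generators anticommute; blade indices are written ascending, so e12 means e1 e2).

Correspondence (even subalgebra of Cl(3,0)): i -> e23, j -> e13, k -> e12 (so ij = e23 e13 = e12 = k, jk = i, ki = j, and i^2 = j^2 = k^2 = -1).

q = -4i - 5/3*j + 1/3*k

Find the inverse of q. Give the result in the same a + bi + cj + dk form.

In blades: q = 1/3*e12 - 5/3*e13 - 4*e23.
With qbar = -1/3*e12 + 5/3*e13 + 4*e23 (scalar fixed, mapped units negated), q qbar = 170/9 (the sum of squared coefficients), so q^-1 = qbar / (170/9) = -3/170*e12 + 3/34*e13 + 18/85*e23; translating back:
Answer: 18/85*i + 3/34*j - 3/170*k


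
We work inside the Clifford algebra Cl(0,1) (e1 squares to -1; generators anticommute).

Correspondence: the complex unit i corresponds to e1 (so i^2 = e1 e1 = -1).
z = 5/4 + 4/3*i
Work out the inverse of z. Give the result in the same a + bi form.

In blades: z = 5/4 + 4/3*e1.
With qbar = 5/4 - 4/3*e1 (scalar fixed, mapped units negated), z qbar = 481/144 (the sum of squared coefficients), so z^-1 = qbar / (481/144) = 180/481 - 192/481*e1; translating back:
Answer: 180/481 - 192/481*i


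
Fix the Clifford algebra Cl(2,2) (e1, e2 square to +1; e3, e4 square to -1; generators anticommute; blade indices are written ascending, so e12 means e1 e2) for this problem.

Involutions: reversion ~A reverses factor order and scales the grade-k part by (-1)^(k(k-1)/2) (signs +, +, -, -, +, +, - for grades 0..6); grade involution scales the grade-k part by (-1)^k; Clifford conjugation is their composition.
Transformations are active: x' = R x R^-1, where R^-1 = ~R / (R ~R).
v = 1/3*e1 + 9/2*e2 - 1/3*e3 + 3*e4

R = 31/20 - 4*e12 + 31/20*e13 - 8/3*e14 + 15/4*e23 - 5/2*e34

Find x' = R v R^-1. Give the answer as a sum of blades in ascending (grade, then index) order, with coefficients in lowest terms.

~R = 31/20 + 4*e12 - 31/20*e13 + 8/3*e14 - 15/4*e23 + 5/2*e34, and R ~R = 155/144, so R^-1 = ~R / (155/144).
R v = -269/30*e1 + 1147/120*e2 - 1249/120*e3 + 1147/180*e4 - 527/120*e123 + 527/180*e134
Answer: -3434/375*e1 + 519/50*e2 - 4316/375*e3 + 173/25*e4


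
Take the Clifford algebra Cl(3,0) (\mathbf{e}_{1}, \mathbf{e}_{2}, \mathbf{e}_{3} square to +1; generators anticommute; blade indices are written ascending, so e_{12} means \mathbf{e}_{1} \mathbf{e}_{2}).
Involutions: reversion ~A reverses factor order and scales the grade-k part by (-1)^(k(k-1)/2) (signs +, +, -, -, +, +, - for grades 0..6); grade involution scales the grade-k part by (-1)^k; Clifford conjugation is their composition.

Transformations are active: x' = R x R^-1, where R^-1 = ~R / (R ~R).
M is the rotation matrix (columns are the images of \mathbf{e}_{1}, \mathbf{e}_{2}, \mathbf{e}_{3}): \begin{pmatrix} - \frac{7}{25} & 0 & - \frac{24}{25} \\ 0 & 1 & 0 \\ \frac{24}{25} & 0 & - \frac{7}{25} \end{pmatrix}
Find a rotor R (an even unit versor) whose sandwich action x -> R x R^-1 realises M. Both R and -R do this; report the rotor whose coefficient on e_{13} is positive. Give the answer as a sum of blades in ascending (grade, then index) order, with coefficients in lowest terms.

Method: write R = a + b12*e_{12} + b13*e_{13} + b23*e_{23} with a^2 + b12^2 + b13^2 + b23^2 = 1 (so R^-1 = ~R). Expanding the columns R e_j ~R gives tr M = 4a^2 - 1 and, from the antisymmetric part, M21 - M12 = -4a*b12, M13 - M31 = 4a*b13, M32 - M23 = -4a*b23.
Here tr M = \frac{11}{25}, so a^2 = (1 + tr M)/4 = \frac{9}{25} and a = ±\frac{3}{5}. Taking a = \frac{3}{5}: M21 - M12 = 0, M13 - M31 = -\frac{48}{25}, M32 - M23 = 0, giving b12 = 0, b13 = -\frac{4}{5}, b23 = 0, i.e. R = \frac{3}{5} - \frac{4}{5} e_{13}.
Its e_{13} coefficient is negative, so report the other preimage -R.
Answer: -\frac{3}{5} + \frac{4}{5} e_{13}. Sheet selection: the two-to-one cover makes ±R indistinguishable at the matrix level (trace \frac{11}{25}), so uniqueness comes from the required sign on e_{13}.


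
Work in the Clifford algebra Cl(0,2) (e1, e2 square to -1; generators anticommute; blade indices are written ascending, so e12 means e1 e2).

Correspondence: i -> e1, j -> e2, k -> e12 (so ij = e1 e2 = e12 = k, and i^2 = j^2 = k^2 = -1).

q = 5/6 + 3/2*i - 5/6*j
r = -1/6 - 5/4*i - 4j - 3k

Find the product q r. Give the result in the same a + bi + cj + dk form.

In blades: q = 5/6 + 3/2*e1 - 5/6*e2, r = -1/6 - 5/4*e1 - 4*e2 - 3*e12.
Distribute q over r term by term (generator squares from the signature, products reordered to ascending indices): (5/6)*r = -5/36 - 25/24*e1 - 10/3*e2 - 5/2*e12; (3/2*e1)*r = 15/8 - 1/4*e1 + 9/2*e2 - 6*e12; (-5/6*e2)*r = -10/3 + 5/2*e1 + 5/36*e2 - 25/24*e12.
Sum: -115/72 + 29/24*e1 + 47/36*e2 - 229/24*e12; translating back through the correspondence:
Answer: -115/72 + 29/24*i + 47/36*j - 229/24*k


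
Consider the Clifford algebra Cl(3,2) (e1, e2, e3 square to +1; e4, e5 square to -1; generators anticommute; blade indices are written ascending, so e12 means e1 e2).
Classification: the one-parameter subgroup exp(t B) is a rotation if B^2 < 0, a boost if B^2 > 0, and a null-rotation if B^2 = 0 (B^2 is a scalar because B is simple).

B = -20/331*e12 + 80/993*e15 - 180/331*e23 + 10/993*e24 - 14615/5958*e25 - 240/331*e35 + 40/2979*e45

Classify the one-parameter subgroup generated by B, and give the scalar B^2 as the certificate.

B^2 term by term: the squares give (-20/331)^2*(e12)^2 + (80/993)^2*(e15)^2 + (-180/331)^2*(e23)^2 + (10/993)^2*(e24)^2 + (-14615/5958)^2*(e25)^2 + (-240/331)^2*(e35)^2 + (40/2979)^2*(e45)^2 = 400/109561*(-1) + 6400/986049*(+1) + 32400/109561*(-1) + 100/986049*(+1) + 213598225/35497764*(+1) + 57600/109561*(+1) + 1600/8874441*(-1) = 25/4 (each basis 2-blade squares to minus the product of its generators' squares); cross terms between blades sharing an index anticommute and cancel; the commuting (index-disjoint) pairs give grade-4 terms 2*c*c'*(blade product), which cancel blade by blade — e1235: 9600/109561 - 9600/109561 = 0; e1245: -1600/986049 + 1600/986049 = 0; e2345: -1600/109561 + 1600/109561 = 0 — confirming B is simple. So B^2 = 25/4.
Answer: boost, certificate B^2 = 25/4. Certificate logic: 25/4 is a conjugation-invariant scalar, so its sign fixes rotation versus boost versus null-rotation outright.


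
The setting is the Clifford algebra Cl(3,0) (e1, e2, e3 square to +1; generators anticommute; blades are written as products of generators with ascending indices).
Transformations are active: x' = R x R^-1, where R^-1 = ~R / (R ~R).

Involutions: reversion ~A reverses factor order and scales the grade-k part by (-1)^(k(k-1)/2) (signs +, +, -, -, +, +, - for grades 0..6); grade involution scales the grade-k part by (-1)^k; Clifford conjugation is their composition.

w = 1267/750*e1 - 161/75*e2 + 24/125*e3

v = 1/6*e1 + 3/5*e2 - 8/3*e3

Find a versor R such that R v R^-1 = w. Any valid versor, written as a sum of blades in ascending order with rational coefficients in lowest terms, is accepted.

A norm check does it: q(v) = q(w) = 6749/900, hence R = v + w = 232/125*e1 - 116/75*e2 - 928/375*e3 realises the map — parallel part kept, (v - w)/2 negated, v carried to w.
Answer: 232/125*e1 - 116/75*e2 - 928/375*e3


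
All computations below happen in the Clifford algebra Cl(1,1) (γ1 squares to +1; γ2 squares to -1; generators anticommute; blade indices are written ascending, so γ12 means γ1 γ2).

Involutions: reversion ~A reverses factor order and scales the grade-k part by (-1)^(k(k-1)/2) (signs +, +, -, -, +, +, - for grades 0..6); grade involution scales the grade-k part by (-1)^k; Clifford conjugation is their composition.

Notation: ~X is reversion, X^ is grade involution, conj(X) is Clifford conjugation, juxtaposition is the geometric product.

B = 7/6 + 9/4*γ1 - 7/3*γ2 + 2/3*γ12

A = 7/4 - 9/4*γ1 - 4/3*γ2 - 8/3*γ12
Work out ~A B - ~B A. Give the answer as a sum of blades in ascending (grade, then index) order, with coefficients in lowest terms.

first term: -209/48 + 319/48*γ1 - 473/36*γ2 + 451/36*γ12
second term: -209/48 + 319/48*γ1 - 473/36*γ2 - 451/36*γ12
Answer: 451/18*γ12


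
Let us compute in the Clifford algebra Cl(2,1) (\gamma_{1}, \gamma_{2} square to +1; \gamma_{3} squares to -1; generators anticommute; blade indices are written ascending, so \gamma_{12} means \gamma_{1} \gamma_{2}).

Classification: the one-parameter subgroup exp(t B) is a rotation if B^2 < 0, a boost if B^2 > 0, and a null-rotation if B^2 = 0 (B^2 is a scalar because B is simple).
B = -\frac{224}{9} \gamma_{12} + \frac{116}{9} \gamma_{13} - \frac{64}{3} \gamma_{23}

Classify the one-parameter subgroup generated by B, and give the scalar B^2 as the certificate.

B^2 term by term: the squares give (-\frac{224}{9})^2*(\gamma_{12})^2 + (\frac{116}{9})^2*(\gamma_{13})^2 + (-\frac{64}{3})^2*(\gamma_{23})^2 = \frac{50176}{81}*(-1) + \frac{13456}{81}*(+1) + \frac{4096}{9}*(+1) = \frac{16}{9} (each basis 2-blade squares to minus the product of its generators' squares); cross terms between blades sharing an index anticommute and cancel. So B^2 = \frac{16}{9}.
Answer: boost, certificate B^2 = \frac{16}{9}. Certificate logic: \frac{16}{9} is a conjugation-invariant scalar, so its sign fixes rotation versus boost versus null-rotation outright.


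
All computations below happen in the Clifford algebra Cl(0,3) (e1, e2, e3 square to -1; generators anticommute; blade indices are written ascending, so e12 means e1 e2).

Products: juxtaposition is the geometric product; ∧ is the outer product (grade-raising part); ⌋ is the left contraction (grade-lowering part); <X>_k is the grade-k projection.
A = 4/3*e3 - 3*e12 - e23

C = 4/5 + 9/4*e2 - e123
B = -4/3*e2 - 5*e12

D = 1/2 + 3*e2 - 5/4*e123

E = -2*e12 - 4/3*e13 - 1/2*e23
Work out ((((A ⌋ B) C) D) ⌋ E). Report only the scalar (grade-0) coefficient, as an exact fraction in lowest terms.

step 1: -15
step 2: -12 - 135/4*e2 + 15*e123
step 3: 153/2 - 423/8*e2 + 1395/16*e13 + 45/2*e123
step 4: 465/4 + 423/4*e1 - 423/16*e3 - 153*e12 - 102*e13 - 153/4*e23
Answer: 465/4


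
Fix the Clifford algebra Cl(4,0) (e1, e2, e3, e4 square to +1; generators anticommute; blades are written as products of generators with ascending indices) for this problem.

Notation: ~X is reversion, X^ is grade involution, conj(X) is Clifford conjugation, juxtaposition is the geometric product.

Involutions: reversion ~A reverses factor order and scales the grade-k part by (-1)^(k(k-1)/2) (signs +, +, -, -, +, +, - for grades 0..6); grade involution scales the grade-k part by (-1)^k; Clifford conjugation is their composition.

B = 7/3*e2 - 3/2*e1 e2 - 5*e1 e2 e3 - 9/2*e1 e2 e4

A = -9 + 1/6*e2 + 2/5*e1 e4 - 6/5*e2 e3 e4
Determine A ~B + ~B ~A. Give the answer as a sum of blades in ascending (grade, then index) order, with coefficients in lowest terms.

first term: 7/18 - 1/4*e1 - 96/5*e2 - 27/2*e1 e2 + 137/30*e1 e3 - 27/4*e1 e4 + 3/5*e2 e4 - 14/5*e3 e4 - 45*e1 e2 e3 - 1243/30*e1 e2 e4 + 9/5*e1 e3 e4 - 2*e2 e3 e4
second term: 7/18 + 1/4*e1 - 114/5*e2 - 27/2*e1 e2 + 137/30*e1 e3 - 27/4*e1 e4 + 3/5*e2 e4 + 14/5*e3 e4 - 45*e1 e2 e3 - 1187/30*e1 e2 e4 + 9/5*e1 e3 e4 - 2*e2 e3 e4
Answer: 7/9 - 42*e2 - 27*e1 e2 + 137/15*e1 e3 - 27/2*e1 e4 + 6/5*e2 e4 - 90*e1 e2 e3 - 81*e1 e2 e4 + 18/5*e1 e3 e4 - 4*e2 e3 e4


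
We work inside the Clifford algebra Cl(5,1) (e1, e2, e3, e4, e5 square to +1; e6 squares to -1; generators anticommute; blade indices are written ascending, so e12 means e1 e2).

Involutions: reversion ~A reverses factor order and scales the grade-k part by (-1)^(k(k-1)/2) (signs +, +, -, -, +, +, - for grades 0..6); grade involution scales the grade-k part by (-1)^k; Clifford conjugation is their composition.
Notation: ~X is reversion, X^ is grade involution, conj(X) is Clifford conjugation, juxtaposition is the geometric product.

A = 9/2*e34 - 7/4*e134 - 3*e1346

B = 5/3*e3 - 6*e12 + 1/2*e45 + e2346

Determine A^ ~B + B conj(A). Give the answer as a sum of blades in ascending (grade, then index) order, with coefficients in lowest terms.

first term: -15/2*e4 + 3*e12 - 35/12*e14 - 9/2*e26 - 9/4*e35 - 7/4*e126 - 7/8*e135 - 5*e146 + 21/2*e234 + 27*e1234 + 3/2*e1356 - 18*e2346
second term: -15/2*e4 - 3*e12 + 35/12*e14 + 9/2*e26 + 9/4*e35 + 7/4*e126 + 7/8*e135 + 5*e146 - 21/2*e234 + 27*e1234 + 3/2*e1356 - 18*e2346
Answer: -15*e4 + 54*e1234 + 3*e1356 - 36*e2346


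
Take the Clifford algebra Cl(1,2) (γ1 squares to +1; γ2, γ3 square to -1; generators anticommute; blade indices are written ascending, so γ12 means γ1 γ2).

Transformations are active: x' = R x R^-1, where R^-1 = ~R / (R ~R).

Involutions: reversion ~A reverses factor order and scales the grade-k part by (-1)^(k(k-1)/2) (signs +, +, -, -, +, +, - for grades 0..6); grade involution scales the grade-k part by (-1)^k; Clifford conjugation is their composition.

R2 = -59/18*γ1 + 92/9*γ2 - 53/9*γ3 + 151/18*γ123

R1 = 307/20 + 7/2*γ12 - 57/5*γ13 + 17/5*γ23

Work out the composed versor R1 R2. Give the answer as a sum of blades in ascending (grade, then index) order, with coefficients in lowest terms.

Distribute over the terms of R1 (each basis-blade product reordered to ascending indices, repeated generators contracted through their squares):
(307/20) R2 = -18113/360*γ1 + 7061/45*γ2 - 16271/180*γ3 + 46357/360*γ123
(7/2*γ12) R2 = -322/9*γ1 + 413/36*γ2 + 1057/36*γ3 - 371/18*γ123
(-57/5*γ13) R2 = -1007/15*γ1 + 2869/30*γ2 - 1121/30*γ3 + 1748/15*γ123
(17/5*γ23) R2 = -2567/90*γ1 + 901/45*γ2 + 1564/45*γ3 - 1003/90*γ123
Summing the partial products and collecting blades:
Answer: -65429/360*γ1 + 51127/180*γ2 - 2864/45*γ3 + 76877/360*γ123


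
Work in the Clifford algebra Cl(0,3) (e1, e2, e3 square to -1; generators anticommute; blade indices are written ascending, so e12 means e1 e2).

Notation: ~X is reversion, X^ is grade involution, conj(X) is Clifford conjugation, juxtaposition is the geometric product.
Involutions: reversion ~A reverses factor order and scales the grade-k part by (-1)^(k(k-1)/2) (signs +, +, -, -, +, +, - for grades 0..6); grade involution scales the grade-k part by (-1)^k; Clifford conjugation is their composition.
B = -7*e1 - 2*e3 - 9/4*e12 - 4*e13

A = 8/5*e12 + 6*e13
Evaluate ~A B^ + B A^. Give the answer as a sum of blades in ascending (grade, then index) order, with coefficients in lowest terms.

first term: -138/5 + 12*e1 - 56/5*e2 - 42*e3 - 71/10*e23 - 16/5*e123
second term: 138/5 - 12*e1 + 56/5*e2 + 42*e3 - 71/10*e23 - 16/5*e123
Answer: -71/5*e23 - 32/5*e123


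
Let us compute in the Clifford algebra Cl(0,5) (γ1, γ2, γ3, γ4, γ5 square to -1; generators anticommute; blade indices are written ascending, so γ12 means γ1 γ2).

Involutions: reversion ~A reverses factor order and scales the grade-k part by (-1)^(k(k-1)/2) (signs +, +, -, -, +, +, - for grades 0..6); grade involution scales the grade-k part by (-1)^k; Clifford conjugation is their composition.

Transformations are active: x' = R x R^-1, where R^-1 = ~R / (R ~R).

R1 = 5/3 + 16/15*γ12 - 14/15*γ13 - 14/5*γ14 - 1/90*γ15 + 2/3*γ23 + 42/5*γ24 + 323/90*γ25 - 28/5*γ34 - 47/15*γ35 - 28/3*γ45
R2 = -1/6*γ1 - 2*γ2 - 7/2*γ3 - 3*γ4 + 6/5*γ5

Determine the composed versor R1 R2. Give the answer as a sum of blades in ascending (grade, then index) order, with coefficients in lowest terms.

Distribute over the terms of R2 (each basis-blade product reordered to ascending indices, repeated generators contracted through their squares):
R1 (-1/6*γ1) = -5/18*γ1 - 8/45*γ2 + 7/45*γ3 + 7/15*γ4 + 1/540*γ5 - 1/9*γ123 - 7/5*γ124 - 323/540*γ125 + 14/15*γ134 + 47/90*γ135 + 14/9*γ145
R1 (-2*γ2) = 32/15*γ1 - 10/3*γ2 - 4/3*γ3 - 84/5*γ4 - 323/45*γ5 - 28/15*γ123 - 28/5*γ124 - 1/45*γ125 + 56/5*γ234 + 94/15*γ235 + 56/3*γ245
R1 (-7/2*γ3) = -49/15*γ1 + 7/3*γ2 - 35/6*γ3 + 98/5*γ4 + 329/30*γ5 - 56/15*γ123 - 49/5*γ134 - 7/180*γ135 + 147/5*γ234 + 2261/180*γ235 + 98/3*γ345
R1 (-3*γ4) = -42/5*γ1 + 126/5*γ2 - 84/5*γ3 - 5*γ4 + 28*γ5 - 16/5*γ124 + 14/5*γ134 - 1/30*γ145 - 2*γ234 + 323/30*γ245 - 47/5*γ345
R1 (6/5*γ5) = 1/75*γ1 - 323/75*γ2 + 94/25*γ3 + 56/5*γ4 + 2*γ5 + 32/25*γ125 - 28/25*γ135 - 84/25*γ145 + 4/5*γ235 + 252/25*γ245 - 168/25*γ345
Summing the partial products and collecting blades:
Answer: -4409/450*γ1 + 4436/225*γ2 - 9023/450*γ3 + 142/15*γ4 + 18247/540*γ5 - 257/45*γ123 - 51/5*γ124 + 1781/2700*γ125 - 91/15*γ134 - 191/300*γ135 - 827/450*γ145 + 193/5*γ234 + 3533/180*γ235 + 5927/150*γ245 + 1241/75*γ345


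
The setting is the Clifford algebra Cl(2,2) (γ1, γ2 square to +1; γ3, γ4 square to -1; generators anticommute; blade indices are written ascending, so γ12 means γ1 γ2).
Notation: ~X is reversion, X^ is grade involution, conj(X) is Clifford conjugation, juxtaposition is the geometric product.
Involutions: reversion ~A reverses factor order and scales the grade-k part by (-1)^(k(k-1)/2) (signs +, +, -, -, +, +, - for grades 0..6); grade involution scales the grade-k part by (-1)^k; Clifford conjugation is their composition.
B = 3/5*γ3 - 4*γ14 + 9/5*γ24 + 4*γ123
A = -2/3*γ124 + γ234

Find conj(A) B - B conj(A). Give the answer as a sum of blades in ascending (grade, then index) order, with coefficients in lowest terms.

first term: -6/5*γ1 - 8/3*γ2 - 9/5*γ3 - 4*γ14 + 3/5*γ24 - 8/3*γ34 - 4*γ123 + 2/5*γ1234
second term: -6/5*γ1 - 8/3*γ2 - 9/5*γ3 + 4*γ14 + 3/5*γ24 + 8/3*γ34 + 4*γ123 - 2/5*γ1234
Answer: -8*γ14 - 16/3*γ34 - 8*γ123 + 4/5*γ1234


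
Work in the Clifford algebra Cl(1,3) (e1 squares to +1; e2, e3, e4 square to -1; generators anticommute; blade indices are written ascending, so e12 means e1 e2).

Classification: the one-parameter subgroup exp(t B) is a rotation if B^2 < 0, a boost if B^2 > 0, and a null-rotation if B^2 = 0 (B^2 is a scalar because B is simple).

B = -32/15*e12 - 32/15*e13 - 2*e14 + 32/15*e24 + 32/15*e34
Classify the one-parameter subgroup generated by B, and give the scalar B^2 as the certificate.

B^2 term by term: the squares give (-32/15)^2*(e12)^2 + (-32/15)^2*(e13)^2 + (-2)^2*(e14)^2 + (32/15)^2*(e24)^2 + (32/15)^2*(e34)^2 = 1024/225*(+1) + 1024/225*(+1) + 4*(+1) + 1024/225*(-1) + 1024/225*(-1) = 4 (each basis 2-blade squares to minus the product of its generators' squares); cross terms between blades sharing an index anticommute and cancel; the commuting (index-disjoint) pairs give grade-4 terms 2*c*c'*(blade product), which cancel blade by blade — e1234: -2048/225 + 2048/225 = 0 — confirming B is simple. So B^2 = 4.
Answer: boost, certificate B^2 = 4. Certificate logic: 4 is a conjugation-invariant scalar, so its sign fixes rotation versus boost versus null-rotation outright.


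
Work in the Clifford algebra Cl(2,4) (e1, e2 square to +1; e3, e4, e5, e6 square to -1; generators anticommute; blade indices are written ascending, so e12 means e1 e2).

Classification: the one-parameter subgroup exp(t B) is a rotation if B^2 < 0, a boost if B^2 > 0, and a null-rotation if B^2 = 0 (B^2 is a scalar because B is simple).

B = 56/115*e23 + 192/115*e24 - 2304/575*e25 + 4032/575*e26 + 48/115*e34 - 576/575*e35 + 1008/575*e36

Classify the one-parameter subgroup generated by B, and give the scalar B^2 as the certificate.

B^2 term by term: the squares give (56/115)^2*(e23)^2 + (192/115)^2*(e24)^2 + (-2304/575)^2*(e25)^2 + (4032/575)^2*(e26)^2 + (48/115)^2*(e34)^2 + (-576/575)^2*(e35)^2 + (1008/575)^2*(e36)^2 = 3136/13225*(+1) + 36864/13225*(+1) + 5308416/330625*(+1) + 16257024/330625*(+1) + 2304/13225*(-1) + 331776/330625*(-1) + 1016064/330625*(-1) = 64 (each basis 2-blade squares to minus the product of its generators' squares); cross terms between blades sharing an index anticommute and cancel; the commuting (index-disjoint) pairs give grade-4 terms 2*c*c'*(blade product), which cancel blade by blade — e2345: 221184/66125 - 221184/66125 = 0; e2346: -387072/66125 + 387072/66125 = 0; e2356: 4644864/330625 - 4644864/330625 = 0 — confirming B is simple. So B^2 = 64.
Answer: boost, certificate B^2 = 64. No conjugation can change B^2 = 64; the sign gives the class.


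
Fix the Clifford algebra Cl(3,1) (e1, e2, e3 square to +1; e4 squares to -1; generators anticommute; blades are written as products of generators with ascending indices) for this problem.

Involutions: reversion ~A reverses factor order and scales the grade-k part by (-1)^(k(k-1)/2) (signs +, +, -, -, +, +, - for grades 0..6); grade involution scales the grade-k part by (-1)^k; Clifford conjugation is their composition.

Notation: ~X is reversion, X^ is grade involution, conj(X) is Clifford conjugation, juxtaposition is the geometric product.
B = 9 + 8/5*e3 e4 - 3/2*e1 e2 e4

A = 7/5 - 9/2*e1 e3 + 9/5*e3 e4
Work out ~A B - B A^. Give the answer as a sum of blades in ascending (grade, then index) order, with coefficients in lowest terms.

first term: 243/25 + 81/2*e1 e3 + 36/5*e1 e4 - 349/25*e3 e4 - 27/10*e1 e2 e3 - 21/10*e1 e2 e4 - 27/4*e2 e3 e4
second term: 387/25 - 81/2*e1 e3 + 36/5*e1 e4 + 461/25*e3 e4 - 27/10*e1 e2 e3 - 21/10*e1 e2 e4 - 27/4*e2 e3 e4
Answer: -144/25 + 81*e1 e3 - 162/5*e3 e4


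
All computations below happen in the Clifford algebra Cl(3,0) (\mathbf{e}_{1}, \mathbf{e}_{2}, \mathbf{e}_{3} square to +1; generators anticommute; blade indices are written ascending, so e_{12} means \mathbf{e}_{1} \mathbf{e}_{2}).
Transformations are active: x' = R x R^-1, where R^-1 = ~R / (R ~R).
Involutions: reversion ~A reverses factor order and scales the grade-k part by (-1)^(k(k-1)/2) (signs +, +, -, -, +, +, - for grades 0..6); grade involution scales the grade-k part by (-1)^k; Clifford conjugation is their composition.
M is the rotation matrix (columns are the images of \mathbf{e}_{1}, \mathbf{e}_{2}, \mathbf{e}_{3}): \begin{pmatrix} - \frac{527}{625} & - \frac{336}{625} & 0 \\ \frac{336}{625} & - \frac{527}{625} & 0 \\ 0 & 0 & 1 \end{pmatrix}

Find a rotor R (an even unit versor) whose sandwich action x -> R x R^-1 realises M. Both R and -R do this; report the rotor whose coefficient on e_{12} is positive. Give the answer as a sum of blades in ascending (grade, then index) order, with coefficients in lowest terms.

Method: write R = a + b12*e_{12} + b13*e_{13} + b23*e_{23} with a^2 + b12^2 + b13^2 + b23^2 = 1 (so R^-1 = ~R). Expanding the columns R e_j ~R gives tr M = 4a^2 - 1 and, from the antisymmetric part, M21 - M12 = -4a*b12, M13 - M31 = 4a*b13, M32 - M23 = -4a*b23.
Here tr M = -\frac{429}{625}, so a^2 = (1 + tr M)/4 = \frac{49}{625} and a = ±\frac{7}{25}. Taking a = \frac{7}{25}: M21 - M12 = \frac{672}{625}, M13 - M31 = 0, M32 - M23 = 0, giving b12 = -\frac{24}{25}, b13 = 0, b23 = 0, i.e. R = \frac{7}{25} - \frac{24}{25} e_{12}.
Its e_{12} coefficient is negative, so report the other preimage -R.
Answer: -\frac{7}{25} + \frac{24}{25} e_{12}. Uniqueness: Spin(3) -> SO(3) maps R and -R to the same rotation of trace -\frac{429}{625}; fixing the sign of the e_{12} coefficient removes the ambiguity.


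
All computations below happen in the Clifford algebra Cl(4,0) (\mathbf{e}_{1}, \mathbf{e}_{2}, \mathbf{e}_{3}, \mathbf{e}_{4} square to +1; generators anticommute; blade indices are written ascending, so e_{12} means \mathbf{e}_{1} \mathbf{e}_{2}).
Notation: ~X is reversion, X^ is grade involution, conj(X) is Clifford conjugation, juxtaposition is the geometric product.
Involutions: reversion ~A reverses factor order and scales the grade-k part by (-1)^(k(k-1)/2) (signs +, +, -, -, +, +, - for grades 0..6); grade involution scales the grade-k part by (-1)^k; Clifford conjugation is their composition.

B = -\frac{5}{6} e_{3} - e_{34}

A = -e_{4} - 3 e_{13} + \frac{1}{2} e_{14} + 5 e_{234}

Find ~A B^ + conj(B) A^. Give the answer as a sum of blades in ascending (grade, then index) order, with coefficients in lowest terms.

first term: \frac{5}{2} e_{1} - 5 e_{2} - e_{3} - \frac{1}{2} e_{13} - 3 e_{14} + \frac{25}{6} e_{24} + \frac{5}{6} e_{34} + \frac{5}{12} e_{134}
second term: \frac{5}{2} e_{1} + 5 e_{2} + e_{3} + \frac{1}{2} e_{13} + 3 e_{14} + \frac{25}{6} e_{24} + \frac{5}{6} e_{34} - \frac{5}{12} e_{134}
Answer: 5 e_{1} + \frac{25}{3} e_{24} + \frac{5}{3} e_{34}


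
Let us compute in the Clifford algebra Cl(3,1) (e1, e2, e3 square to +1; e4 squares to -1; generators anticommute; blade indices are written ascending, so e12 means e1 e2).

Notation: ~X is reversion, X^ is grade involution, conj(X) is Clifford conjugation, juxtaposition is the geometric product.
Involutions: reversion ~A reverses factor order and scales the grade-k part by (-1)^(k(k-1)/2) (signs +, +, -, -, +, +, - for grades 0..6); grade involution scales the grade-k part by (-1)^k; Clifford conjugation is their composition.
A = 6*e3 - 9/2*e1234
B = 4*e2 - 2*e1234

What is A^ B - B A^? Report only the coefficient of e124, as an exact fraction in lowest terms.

first term: -9 + 24*e23 + 12*e124 - 18*e134
second term: -9 - 24*e23 - 12*e124 + 18*e134
Answer: 24


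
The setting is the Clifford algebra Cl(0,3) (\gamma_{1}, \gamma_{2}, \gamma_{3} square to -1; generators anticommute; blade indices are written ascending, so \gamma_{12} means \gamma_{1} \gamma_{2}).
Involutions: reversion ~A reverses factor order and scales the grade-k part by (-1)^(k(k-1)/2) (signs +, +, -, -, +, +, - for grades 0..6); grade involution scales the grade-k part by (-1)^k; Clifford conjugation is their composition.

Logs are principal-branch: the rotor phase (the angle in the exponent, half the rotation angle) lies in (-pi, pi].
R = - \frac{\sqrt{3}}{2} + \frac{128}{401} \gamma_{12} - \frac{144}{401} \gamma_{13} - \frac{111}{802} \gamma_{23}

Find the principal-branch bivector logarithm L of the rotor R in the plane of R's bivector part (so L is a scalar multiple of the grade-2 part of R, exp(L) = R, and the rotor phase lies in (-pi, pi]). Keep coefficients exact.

The scalar part of R is - \frac{\sqrt{3}}{2}, which pins the rotor phase on the principal branch; dividing the bivector part by the sine of that phase recovers the unit plane, and L is the phase times that plane.
Concretely: cos(phase) = - \frac{\sqrt{3}}{2} gives phase = ±\frac{5 \pi}{6}, and since phase/sin(phase) is even the sign is immaterial: L = (phase/sin(phase)) * <R>_2 = (\frac{5 \pi}{3}) * <R>_2.
Answer: \frac{640 \pi}{1203} \gamma_{12} - \frac{240 \pi}{401} \gamma_{13} - \frac{185 \pi}{802} \gamma_{23}


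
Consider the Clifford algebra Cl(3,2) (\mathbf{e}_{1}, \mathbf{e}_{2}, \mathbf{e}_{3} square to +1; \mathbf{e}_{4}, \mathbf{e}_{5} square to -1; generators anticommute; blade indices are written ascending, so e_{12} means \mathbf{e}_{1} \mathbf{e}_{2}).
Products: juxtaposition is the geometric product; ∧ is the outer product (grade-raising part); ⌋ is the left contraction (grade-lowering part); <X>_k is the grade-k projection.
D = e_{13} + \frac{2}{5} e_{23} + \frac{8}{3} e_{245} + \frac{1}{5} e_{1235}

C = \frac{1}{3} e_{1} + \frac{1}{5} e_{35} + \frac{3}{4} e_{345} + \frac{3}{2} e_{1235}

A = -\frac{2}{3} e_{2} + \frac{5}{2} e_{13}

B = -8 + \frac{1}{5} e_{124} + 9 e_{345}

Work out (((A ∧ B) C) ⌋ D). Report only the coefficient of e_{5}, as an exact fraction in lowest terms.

step 1: \frac{16}{3} e_{2} - 20 e_{13} - 6 e_{2345}
step 2: \frac{9}{2} e_{2} + \frac{20}{3} e_{3} - \frac{16}{9} e_{12} - 9 e_{14} - 4 e_{15} + \frac{6}{5} e_{24} - 30 e_{25} - 8 e_{135} - 15 e_{145} + \frac{16}{15} e_{235} + 4 e_{2345} - 2 e_{12345}
step 3: -\frac{172}{25} e_{1} - \frac{64}{15} e_{2} + \frac{9}{5} e_{3} + 80 e_{4} + \frac{16}{5} e_{5} + 6 e_{13} - \frac{4}{5} e_{23} + \frac{16}{45} e_{35} + 12 e_{45} + \frac{4}{3} e_{125} - \frac{9}{10} e_{135}
Answer: \frac{16}{5}


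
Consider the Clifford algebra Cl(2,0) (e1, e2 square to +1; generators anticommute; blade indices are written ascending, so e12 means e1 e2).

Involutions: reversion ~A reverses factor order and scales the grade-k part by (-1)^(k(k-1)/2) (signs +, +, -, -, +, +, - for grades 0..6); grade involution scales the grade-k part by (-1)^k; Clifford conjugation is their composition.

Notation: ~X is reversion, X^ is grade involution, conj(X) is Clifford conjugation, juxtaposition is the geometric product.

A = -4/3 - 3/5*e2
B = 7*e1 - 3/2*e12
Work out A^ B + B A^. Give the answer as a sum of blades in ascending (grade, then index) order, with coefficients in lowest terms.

first term: -253/30*e1 - 11/5*e12
second term: -307/30*e1 + 31/5*e12
Answer: -56/3*e1 + 4*e12


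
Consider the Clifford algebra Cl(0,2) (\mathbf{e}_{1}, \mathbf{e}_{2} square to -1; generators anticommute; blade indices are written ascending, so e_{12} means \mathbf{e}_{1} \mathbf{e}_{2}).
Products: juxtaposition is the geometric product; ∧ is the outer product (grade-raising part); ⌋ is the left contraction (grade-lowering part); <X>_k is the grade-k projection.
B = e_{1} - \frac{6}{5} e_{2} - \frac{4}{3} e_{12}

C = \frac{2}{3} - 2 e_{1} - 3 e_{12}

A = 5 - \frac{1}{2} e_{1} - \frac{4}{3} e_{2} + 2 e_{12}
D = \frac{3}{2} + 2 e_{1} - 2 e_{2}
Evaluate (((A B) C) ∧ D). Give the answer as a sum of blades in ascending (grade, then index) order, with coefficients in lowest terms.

step 1: \frac{47}{30} + \frac{413}{45} e_{1} - \frac{14}{3} e_{2} - \frac{71}{15} e_{12}
step 2: \frac{26}{5} + \frac{2293}{135} e_{1} + \frac{305}{9} e_{2} - \frac{1547}{90} e_{12}
step 3: \frac{39}{5} + \frac{3229}{90} e_{1} + \frac{1213}{30} e_{2} - \frac{68867}{540} e_{12}
Answer: \frac{39}{5} + \frac{3229}{90} e_{1} + \frac{1213}{30} e_{2} - \frac{68867}{540} e_{12}
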